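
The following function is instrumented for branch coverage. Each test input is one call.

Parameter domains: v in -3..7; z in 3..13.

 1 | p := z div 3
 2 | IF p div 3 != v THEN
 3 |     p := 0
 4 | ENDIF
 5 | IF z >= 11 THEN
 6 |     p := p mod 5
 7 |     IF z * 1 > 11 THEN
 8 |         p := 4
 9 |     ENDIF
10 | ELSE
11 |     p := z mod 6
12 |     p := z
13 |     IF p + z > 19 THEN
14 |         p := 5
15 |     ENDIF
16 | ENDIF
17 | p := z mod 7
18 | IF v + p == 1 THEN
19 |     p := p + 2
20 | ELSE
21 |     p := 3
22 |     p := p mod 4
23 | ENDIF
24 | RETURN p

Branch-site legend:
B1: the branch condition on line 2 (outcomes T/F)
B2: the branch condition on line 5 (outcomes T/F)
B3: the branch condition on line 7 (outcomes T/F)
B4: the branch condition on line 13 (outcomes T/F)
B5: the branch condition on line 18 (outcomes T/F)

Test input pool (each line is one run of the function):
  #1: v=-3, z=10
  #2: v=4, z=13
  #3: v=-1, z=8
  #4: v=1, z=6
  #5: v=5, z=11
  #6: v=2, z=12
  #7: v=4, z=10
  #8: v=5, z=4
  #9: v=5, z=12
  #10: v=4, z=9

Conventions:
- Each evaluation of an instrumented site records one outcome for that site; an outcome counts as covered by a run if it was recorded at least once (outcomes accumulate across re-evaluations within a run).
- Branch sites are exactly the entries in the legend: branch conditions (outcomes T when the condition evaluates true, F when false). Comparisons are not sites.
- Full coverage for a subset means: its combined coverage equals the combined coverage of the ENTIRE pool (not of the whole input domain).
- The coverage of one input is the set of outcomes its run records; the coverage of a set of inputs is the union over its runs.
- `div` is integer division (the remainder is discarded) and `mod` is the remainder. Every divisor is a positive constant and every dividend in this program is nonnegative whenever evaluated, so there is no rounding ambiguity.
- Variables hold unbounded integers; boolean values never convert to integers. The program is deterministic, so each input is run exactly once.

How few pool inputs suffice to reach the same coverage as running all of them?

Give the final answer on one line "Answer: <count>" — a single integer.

test 1 (v=-3, z=10) fires B1->T, B2->F, B4->T, B5->F; hits B1=T, B2=F, B4=T, B5=F
test 2 (v=4, z=13) fires B1->T, B2->T, B3->T, B5->F; hits B1=T, B2=T, B3=T, B5=F
test 3 (v=-1, z=8) fires B1->T, B2->F, B4->F, B5->F; hits B1=T, B2=F, B4=F, B5=F
test 4 (v=1, z=6) fires B1->T, B2->F, B4->F, B5->F; hits B1=T, B2=F, B4=F, B5=F
test 5 (v=5, z=11) fires B1->T, B2->T, B3->F, B5->F; hits B1=T, B2=T, B3=F, B5=F
test 6 (v=2, z=12) fires B1->T, B2->T, B3->T, B5->F; hits B1=T, B2=T, B3=T, B5=F
test 7 (v=4, z=10) fires B1->T, B2->F, B4->T, B5->F; hits B1=T, B2=F, B4=T, B5=F
test 8 (v=5, z=4) fires B1->T, B2->F, B4->F, B5->F; hits B1=T, B2=F, B4=F, B5=F
test 9 (v=5, z=12) fires B1->T, B2->T, B3->T, B5->F; hits B1=T, B2=T, B3=T, B5=F
test 10 (v=4, z=9) fires B1->T, B2->F, B4->F, B5->F; hits B1=T, B2=F, B4=F, B5=F
together the pool reaches 8 outcomes: B1=T, B2=T, B2=F, B3=T, B3=F, B4=T, B4=F, B5=F
no size-1 subset reaches all 8 outcomes (best union: 4/8)
no size-2 subset reaches all 8 outcomes (best union: 6/8)
no size-3 subset reaches all 8 outcomes (best union: 7/8)
the canonical winner is {1, 2, 3, 5}: size 4, full 8-outcome coverage, earliest index list among size-4 covers

Answer: 4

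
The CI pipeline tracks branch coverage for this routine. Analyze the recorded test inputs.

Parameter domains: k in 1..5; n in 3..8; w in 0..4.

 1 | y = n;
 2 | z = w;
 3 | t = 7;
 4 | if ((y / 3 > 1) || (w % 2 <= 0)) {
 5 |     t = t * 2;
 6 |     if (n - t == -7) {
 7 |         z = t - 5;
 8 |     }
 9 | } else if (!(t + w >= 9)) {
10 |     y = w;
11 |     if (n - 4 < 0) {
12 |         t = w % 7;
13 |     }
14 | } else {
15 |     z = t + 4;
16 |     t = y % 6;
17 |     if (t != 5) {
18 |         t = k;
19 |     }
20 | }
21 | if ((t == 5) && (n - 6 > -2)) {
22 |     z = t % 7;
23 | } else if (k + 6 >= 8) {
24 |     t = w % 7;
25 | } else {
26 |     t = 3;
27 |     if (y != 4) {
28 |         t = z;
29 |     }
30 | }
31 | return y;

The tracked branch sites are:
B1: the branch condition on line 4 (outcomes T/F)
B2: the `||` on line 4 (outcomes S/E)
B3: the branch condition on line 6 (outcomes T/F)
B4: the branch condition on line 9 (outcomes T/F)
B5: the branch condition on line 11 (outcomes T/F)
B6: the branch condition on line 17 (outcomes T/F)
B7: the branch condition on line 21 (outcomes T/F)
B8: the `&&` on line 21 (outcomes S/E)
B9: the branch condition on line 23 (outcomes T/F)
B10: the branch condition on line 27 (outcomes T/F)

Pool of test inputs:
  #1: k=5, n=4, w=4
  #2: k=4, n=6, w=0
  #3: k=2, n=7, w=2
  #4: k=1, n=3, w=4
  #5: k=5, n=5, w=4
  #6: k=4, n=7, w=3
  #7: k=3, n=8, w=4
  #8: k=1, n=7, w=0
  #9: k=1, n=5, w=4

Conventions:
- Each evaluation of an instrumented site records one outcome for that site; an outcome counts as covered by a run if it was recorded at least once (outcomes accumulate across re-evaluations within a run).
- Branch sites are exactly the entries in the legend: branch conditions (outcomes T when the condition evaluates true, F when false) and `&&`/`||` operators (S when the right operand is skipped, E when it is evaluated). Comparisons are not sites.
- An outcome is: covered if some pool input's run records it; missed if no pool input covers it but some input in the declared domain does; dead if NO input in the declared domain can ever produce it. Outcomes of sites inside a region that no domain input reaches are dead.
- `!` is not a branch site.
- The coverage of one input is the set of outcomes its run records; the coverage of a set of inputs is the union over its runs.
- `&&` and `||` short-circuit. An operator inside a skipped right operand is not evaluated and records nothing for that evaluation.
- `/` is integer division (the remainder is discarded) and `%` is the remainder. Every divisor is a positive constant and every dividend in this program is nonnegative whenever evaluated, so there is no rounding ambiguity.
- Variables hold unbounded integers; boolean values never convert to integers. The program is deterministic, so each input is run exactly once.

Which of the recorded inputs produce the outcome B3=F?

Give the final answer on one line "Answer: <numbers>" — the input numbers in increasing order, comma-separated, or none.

input #1 (k=5, n=4, w=4): records B3=F
input #2 (k=4, n=6, w=0): records B3=F
input #3 (k=2, n=7, w=2): does not record B3=F
input #4 (k=1, n=3, w=4): records B3=F
input #5 (k=5, n=5, w=4): records B3=F
input #6 (k=4, n=7, w=3): does not record B3=F
input #7 (k=3, n=8, w=4): records B3=F
input #8 (k=1, n=7, w=0): does not record B3=F
input #9 (k=1, n=5, w=4): records B3=F

Answer: 1, 2, 4, 5, 7, 9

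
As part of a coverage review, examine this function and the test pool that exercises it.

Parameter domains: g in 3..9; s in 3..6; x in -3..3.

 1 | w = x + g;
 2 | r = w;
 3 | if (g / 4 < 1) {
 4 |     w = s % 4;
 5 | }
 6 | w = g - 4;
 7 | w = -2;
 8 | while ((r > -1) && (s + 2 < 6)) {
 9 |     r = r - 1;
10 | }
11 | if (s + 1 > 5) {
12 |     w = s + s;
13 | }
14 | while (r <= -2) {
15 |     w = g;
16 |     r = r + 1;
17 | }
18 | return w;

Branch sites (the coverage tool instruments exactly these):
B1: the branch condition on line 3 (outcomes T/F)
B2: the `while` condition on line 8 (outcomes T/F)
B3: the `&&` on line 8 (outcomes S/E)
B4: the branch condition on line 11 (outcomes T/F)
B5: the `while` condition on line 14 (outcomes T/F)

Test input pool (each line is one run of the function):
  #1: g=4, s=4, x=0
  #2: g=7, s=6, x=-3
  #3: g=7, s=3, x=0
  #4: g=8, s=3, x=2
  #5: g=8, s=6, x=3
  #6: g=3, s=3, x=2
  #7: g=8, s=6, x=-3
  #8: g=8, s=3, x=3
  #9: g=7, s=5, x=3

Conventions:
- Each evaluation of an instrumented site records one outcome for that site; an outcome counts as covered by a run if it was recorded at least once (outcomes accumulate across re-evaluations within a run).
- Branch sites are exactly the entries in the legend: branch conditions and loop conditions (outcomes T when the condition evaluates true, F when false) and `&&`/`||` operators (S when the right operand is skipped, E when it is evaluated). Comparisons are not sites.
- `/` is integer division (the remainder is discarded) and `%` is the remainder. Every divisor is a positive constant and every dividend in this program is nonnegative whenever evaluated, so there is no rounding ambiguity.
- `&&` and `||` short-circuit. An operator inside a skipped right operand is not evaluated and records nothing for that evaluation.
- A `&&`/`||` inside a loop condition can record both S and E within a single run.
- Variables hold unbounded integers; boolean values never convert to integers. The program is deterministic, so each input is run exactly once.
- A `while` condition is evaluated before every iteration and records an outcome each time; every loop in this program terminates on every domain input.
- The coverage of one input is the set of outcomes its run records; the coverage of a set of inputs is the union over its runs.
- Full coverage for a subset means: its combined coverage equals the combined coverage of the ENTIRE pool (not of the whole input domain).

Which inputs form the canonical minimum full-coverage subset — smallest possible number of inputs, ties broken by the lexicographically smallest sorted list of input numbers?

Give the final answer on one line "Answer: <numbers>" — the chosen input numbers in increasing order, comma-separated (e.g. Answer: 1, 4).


input #1, g=4, s=4, x=0: outcomes B1=F, B2=F, B3=E, B4=F, B5=F
input #2, g=7, s=6, x=-3: outcomes B1=F, B2=F, B3=E, B4=T, B5=F
input #3, g=7, s=3, x=0: outcomes B1=F, B2=T, B2=F, B3=S, B3=E, B4=F, B5=F
input #4, g=8, s=3, x=2: outcomes B1=F, B2=T, B2=F, B3=S, B3=E, B4=F, B5=F
input #5, g=8, s=6, x=3: outcomes B1=F, B2=F, B3=E, B4=T, B5=F
input #6, g=3, s=3, x=2: outcomes B1=T, B2=T, B2=F, B3=S, B3=E, B4=F, B5=F
input #7, g=8, s=6, x=-3: outcomes B1=F, B2=F, B3=E, B4=T, B5=F
input #8, g=8, s=3, x=3: outcomes B1=F, B2=T, B2=F, B3=S, B3=E, B4=F, B5=F
input #9, g=7, s=5, x=3: outcomes B1=F, B2=F, B3=E, B4=T, B5=F
union over all inputs: B1=T, B1=F, B2=T, B2=F, B3=S, B3=E, B4=T, B4=F, B5=F (9 outcomes)
no size-1 subset reaches all 9 outcomes (best union: 7/9)
inputs {2, 6} (size 2) cover everything; no size-2 subset with a lexicographically smaller index list covers all 9
Answer: 2, 6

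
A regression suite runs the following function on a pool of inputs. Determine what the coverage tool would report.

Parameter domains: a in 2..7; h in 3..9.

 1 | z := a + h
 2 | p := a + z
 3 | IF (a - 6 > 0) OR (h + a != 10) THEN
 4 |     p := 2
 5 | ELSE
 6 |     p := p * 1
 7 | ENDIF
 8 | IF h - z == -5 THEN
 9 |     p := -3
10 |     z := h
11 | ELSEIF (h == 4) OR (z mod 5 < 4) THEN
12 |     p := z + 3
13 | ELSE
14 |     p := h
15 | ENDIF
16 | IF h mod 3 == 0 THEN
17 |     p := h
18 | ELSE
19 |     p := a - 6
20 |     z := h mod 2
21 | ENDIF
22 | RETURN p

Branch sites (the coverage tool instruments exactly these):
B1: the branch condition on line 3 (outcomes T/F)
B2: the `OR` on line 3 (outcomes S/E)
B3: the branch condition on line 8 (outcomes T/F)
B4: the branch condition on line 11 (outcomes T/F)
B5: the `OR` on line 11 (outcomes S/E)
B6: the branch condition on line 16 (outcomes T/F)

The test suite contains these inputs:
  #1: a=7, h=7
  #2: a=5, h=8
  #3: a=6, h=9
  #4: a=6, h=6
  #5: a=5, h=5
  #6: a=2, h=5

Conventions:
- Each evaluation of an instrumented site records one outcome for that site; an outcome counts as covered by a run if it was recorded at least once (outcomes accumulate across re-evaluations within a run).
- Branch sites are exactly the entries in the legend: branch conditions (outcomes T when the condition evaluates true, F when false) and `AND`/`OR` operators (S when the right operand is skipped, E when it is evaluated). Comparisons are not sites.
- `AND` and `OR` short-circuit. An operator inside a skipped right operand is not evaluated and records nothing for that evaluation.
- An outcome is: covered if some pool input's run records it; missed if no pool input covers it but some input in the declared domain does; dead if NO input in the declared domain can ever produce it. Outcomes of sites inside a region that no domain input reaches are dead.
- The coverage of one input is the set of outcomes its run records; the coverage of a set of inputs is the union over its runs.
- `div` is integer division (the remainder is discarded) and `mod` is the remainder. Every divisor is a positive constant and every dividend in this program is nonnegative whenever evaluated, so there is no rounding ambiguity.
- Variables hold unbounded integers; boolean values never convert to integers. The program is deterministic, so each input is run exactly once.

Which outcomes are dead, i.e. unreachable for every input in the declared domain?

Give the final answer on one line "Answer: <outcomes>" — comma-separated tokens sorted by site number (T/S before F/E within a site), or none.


sweeping the full domain (42 inputs) for each outcome:
  reachable outcomes have witnesses, e.g. B1=T (e.g. a=2, h=3), B1=F (e.g. a=2, h=8), B2=S (e.g. a=7, h=3), B2=E (e.g. a=2, h=3)
Answer: none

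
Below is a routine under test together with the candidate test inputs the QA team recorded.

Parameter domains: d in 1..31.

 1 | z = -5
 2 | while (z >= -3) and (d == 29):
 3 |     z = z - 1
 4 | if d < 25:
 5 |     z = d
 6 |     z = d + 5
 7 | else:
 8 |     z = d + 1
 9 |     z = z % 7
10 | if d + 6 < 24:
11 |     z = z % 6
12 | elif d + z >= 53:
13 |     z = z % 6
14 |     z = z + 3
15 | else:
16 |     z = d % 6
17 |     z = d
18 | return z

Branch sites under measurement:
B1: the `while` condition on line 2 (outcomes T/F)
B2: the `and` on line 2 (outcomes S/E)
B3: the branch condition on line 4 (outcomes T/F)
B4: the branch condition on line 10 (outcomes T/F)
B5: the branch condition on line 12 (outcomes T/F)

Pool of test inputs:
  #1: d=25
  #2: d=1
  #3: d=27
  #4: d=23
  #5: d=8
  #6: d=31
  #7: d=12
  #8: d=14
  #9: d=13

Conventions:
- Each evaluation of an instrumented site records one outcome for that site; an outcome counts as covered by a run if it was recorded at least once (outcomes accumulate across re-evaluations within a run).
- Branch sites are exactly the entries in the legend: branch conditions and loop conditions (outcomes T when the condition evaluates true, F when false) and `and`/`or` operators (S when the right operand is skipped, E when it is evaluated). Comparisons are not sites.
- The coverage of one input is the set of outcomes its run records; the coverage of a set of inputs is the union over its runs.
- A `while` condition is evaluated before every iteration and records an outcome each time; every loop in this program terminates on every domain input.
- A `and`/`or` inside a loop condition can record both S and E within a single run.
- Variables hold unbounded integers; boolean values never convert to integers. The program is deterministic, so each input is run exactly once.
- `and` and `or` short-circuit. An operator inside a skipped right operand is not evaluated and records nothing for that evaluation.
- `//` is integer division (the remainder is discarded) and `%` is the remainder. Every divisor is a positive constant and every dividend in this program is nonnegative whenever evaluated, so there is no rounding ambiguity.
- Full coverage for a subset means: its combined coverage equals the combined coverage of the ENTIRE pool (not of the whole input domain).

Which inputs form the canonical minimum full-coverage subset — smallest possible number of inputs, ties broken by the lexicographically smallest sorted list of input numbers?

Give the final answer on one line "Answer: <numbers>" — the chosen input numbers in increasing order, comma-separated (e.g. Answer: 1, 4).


input #1, d=25: events B2->S, B1->F, B3->F, B4->F, B5->F; outcomes B1=F, B2=S, B3=F, B4=F, B5=F
input #2, d=1: events B2->S, B1->F, B3->T, B4->T; outcomes B1=F, B2=S, B3=T, B4=T
input #3, d=27: events B2->S, B1->F, B3->F, B4->F, B5->F; outcomes B1=F, B2=S, B3=F, B4=F, B5=F
input #4, d=23: events B2->S, B1->F, B3->T, B4->F, B5->F; outcomes B1=F, B2=S, B3=T, B4=F, B5=F
input #5, d=8: events B2->S, B1->F, B3->T, B4->T; outcomes B1=F, B2=S, B3=T, B4=T
input #6, d=31: events B2->S, B1->F, B3->F, B4->F, B5->F; outcomes B1=F, B2=S, B3=F, B4=F, B5=F
input #7, d=12: events B2->S, B1->F, B3->T, B4->T; outcomes B1=F, B2=S, B3=T, B4=T
input #8, d=14: events B2->S, B1->F, B3->T, B4->T; outcomes B1=F, B2=S, B3=T, B4=T
input #9, d=13: events B2->S, B1->F, B3->T, B4->T; outcomes B1=F, B2=S, B3=T, B4=T
the full pool covers 7 outcomes: B1=F, B2=S, B3=T, B3=F, B4=T, B4=F, B5=F
size 1 is not enough: best union over all size-1 subsets is 5/7
at size 2, {1, 2} reaches all 7 outcomes; every lexicographically earlier size-2 subset fails
Answer: 1, 2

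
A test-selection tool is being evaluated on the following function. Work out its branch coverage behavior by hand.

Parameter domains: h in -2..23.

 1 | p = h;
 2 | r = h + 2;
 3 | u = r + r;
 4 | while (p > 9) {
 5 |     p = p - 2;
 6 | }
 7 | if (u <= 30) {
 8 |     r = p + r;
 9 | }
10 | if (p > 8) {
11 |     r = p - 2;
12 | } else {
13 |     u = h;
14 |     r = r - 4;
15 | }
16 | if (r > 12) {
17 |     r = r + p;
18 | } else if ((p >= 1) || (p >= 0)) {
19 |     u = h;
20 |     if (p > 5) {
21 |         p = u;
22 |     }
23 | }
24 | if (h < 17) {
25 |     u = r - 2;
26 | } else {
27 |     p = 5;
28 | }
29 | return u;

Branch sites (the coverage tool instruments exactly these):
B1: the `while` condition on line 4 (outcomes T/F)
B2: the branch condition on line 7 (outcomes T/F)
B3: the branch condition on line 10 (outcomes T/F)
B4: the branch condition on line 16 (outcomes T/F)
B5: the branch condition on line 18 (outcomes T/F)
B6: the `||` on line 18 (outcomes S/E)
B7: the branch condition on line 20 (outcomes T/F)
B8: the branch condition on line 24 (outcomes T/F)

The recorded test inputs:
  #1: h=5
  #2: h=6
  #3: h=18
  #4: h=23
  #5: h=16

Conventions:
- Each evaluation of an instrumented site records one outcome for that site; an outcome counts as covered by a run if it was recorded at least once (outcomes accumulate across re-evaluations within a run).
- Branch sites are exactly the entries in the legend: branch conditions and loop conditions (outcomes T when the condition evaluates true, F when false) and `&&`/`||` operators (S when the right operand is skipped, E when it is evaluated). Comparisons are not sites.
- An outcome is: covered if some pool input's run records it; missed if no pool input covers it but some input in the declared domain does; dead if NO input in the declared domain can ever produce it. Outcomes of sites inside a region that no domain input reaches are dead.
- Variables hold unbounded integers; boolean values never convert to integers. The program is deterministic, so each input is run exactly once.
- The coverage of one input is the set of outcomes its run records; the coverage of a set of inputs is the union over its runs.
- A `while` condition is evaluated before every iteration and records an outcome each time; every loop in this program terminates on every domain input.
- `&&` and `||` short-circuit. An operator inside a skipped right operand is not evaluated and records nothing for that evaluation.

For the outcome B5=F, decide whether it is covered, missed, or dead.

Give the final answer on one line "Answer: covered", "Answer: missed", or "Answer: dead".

no pool input records B5=F
but domain input (h=-2) does record it -> reachable, so missed

Answer: missed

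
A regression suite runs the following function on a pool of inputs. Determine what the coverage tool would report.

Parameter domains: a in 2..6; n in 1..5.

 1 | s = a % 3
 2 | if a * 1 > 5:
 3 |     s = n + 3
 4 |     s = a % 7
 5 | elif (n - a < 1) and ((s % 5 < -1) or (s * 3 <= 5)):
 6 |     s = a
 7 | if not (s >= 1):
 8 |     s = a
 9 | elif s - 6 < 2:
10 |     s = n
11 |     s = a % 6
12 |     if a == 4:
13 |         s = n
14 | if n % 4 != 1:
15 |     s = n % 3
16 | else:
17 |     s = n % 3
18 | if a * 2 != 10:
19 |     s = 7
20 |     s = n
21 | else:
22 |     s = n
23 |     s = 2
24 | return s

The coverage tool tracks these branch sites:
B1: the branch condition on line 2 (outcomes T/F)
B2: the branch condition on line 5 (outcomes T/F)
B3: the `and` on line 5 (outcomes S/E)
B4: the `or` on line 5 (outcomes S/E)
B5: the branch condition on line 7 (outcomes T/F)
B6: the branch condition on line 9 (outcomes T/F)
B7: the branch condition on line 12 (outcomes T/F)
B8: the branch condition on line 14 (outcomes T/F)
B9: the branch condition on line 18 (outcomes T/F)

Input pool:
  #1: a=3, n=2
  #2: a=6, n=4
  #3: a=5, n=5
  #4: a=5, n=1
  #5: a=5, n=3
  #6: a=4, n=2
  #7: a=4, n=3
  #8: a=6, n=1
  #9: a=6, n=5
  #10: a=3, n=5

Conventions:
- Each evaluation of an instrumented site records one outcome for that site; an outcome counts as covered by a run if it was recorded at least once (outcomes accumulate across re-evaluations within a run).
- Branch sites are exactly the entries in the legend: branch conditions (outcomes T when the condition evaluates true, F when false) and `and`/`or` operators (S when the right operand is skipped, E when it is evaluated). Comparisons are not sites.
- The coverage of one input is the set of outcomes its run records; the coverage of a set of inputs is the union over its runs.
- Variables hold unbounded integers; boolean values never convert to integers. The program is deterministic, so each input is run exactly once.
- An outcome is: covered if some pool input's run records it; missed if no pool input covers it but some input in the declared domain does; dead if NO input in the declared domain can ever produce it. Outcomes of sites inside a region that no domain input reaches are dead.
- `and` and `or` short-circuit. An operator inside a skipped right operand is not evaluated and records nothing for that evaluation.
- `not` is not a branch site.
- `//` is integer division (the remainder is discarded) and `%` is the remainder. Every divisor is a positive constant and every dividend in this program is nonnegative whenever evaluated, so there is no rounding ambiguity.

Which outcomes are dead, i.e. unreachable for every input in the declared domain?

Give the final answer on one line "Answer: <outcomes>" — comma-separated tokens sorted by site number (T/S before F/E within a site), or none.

sweeping the full domain (25 inputs) for each outcome:
  B4=S: unreachable across the whole domain -> dead
  B6=F: unreachable across the whole domain -> dead
  reachable outcomes have witnesses, e.g. B1=T (e.g. a=6, n=1), B1=F (e.g. a=2, n=1), B2=T (e.g. a=3, n=1), B2=F (e.g. a=2, n=1)

Answer: B4=S, B6=F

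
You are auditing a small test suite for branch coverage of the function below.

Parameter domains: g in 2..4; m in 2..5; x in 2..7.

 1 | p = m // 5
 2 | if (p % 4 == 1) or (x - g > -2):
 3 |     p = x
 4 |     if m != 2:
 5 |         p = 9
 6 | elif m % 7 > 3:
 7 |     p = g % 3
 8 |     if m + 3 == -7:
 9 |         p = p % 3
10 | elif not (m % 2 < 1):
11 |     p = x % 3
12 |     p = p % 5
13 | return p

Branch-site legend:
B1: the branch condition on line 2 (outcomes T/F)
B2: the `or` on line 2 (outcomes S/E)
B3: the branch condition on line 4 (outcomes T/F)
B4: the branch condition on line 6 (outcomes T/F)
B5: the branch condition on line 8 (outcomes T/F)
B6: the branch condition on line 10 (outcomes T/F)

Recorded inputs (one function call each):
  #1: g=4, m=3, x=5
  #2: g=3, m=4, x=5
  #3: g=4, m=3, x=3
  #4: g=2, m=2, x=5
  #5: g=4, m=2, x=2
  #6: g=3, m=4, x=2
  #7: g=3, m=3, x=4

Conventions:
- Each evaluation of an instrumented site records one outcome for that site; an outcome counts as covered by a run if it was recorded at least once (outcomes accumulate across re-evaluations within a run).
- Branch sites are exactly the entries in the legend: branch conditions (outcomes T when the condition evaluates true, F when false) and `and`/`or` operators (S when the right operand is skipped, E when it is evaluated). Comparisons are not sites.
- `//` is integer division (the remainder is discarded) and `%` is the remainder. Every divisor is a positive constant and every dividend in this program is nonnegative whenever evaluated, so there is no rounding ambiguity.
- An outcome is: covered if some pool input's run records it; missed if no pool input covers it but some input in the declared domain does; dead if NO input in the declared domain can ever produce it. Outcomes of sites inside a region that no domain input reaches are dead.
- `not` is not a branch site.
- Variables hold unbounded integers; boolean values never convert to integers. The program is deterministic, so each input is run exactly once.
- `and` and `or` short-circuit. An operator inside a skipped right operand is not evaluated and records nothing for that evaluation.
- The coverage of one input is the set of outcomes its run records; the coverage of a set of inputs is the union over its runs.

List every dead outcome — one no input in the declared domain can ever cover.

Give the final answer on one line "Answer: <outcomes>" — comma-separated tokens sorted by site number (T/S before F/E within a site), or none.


sweeping the full domain (72 inputs) for each outcome:
  B5=T: no domain input ever produces it -> dead
  reachable outcomes have witnesses, e.g. B1=T (e.g. g=2, m=2, x=2), B1=F (e.g. g=4, m=2, x=2), B2=S (e.g. g=2, m=5, x=2), B2=E (e.g. g=2, m=2, x=2)
Answer: B5=T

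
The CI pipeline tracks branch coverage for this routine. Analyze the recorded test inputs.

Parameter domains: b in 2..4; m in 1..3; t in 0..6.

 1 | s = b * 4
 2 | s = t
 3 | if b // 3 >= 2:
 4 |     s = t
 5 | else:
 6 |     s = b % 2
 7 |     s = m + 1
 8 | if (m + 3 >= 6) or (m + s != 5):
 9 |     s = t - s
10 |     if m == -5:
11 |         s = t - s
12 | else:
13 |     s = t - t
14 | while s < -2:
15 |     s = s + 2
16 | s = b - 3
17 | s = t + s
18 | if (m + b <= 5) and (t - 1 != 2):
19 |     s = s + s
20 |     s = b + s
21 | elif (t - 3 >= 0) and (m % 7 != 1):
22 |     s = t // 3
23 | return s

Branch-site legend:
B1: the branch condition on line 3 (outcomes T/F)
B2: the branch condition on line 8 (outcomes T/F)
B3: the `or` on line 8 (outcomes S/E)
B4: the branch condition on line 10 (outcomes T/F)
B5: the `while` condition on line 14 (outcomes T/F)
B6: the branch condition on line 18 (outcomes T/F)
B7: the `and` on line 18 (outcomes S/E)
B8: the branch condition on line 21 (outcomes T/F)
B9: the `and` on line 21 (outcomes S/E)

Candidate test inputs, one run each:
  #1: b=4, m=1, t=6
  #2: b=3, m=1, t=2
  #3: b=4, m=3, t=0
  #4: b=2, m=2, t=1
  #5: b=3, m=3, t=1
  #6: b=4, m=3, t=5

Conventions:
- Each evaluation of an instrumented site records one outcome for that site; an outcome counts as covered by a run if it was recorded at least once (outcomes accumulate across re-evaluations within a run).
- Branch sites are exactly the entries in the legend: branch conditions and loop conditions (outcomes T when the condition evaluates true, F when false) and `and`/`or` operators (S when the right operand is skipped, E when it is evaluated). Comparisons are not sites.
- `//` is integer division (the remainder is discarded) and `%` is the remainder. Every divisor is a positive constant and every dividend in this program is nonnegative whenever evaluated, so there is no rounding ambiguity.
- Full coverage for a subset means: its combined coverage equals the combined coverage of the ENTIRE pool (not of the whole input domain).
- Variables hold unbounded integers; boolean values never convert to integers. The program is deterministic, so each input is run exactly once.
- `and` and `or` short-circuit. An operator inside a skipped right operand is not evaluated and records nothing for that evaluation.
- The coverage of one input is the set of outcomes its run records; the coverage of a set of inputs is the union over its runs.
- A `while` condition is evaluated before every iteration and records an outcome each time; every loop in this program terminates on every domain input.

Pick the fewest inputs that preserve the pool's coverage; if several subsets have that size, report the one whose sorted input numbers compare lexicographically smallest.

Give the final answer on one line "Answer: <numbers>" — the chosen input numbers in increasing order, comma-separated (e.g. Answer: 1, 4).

test 1 (b=4, m=1, t=6) fires B1->F, B3->E, B2->T, B4->F, B5->F, B7->E, B6->T; hits B1=F, B2=T, B3=E, B4=F, B5=F, B6=T, B7=E
test 2 (b=3, m=1, t=2) fires B1->F, B3->E, B2->T, B4->F, B5->F, B7->E, B6->T; hits B1=F, B2=T, B3=E, B4=F, B5=F, B6=T, B7=E
test 3 (b=4, m=3, t=0) fires B1->F, B3->S, B2->T, B4->F, B5->T, B5->F, B7->S, B6->F, B9->S, B8->F; hits B1=F, B2=T, B3=S, B4=F, B5=T, B5=F, B6=F, B7=S, B8=F, B9=S
test 4 (b=2, m=2, t=1) fires B1->F, B3->E, B2->F, B5->F, B7->E, B6->T; hits B1=F, B2=F, B3=E, B5=F, B6=T, B7=E
test 5 (b=3, m=3, t=1) fires B1->F, B3->S, B2->T, B4->F, B5->T, B5->F, B7->S, B6->F, B9->S, B8->F; hits B1=F, B2=T, B3=S, B4=F, B5=T, B5=F, B6=F, B7=S, B8=F, B9=S
test 6 (b=4, m=3, t=5) fires B1->F, B3->S, B2->T, B4->F, B5->F, B7->S, B6->F, B9->E, B8->T; hits B1=F, B2=T, B3=S, B4=F, B5=F, B6=F, B7=S, B8=T, B9=E
together the pool reaches 16 outcomes: B1=F, B2=T, B2=F, B3=S, B3=E, B4=F, B5=T, B5=F, B6=T, B6=F, B7=S, B7=E, B8=T, B8=F, B9=S, B9=E
no size-1 subset reaches all 16 outcomes (best union: 10/16)
no size-2 subset reaches all 16 outcomes (best union: 14/16)
the canonical winner is {3, 4, 6}: size 3, full 16-outcome coverage, earliest index list among size-3 covers

Answer: 3, 4, 6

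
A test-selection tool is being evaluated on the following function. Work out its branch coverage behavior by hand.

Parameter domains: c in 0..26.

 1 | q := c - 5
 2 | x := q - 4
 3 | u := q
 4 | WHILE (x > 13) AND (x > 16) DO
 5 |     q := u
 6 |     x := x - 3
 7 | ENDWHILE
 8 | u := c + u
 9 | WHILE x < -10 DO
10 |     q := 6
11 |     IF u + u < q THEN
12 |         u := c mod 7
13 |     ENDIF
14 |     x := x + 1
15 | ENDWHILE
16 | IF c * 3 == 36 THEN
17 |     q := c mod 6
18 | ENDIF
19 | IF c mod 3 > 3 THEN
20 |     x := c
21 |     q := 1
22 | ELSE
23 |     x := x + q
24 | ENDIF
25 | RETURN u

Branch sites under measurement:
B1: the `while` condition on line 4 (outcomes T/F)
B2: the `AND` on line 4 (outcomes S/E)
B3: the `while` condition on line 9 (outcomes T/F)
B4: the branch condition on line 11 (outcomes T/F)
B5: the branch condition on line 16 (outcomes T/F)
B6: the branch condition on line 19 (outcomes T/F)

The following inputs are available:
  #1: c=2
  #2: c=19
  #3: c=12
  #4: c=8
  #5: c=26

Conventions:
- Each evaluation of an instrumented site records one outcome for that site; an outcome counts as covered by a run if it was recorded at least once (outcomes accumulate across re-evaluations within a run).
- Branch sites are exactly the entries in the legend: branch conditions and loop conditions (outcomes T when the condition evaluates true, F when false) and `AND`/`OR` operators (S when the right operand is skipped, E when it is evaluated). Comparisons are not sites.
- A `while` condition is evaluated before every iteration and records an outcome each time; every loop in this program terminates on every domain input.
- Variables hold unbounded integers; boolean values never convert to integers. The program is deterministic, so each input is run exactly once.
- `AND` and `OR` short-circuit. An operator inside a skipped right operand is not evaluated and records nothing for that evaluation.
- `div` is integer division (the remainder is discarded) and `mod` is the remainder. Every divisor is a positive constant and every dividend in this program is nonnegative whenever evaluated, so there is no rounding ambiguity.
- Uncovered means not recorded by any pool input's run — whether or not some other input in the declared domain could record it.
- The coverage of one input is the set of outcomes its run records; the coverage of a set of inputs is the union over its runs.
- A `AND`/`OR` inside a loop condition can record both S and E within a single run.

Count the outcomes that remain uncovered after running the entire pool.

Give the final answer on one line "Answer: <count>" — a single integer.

run #1 (c=2) records B1=F, B2=S, B3=F, B5=F, B6=F
run #2 (c=19) records B1=F, B2=S, B3=F, B5=F, B6=F
run #3 (c=12) records B1=F, B2=S, B3=F, B5=T, B6=F
run #4 (c=8) records B1=F, B2=S, B3=F, B5=F, B6=F
run #5 (c=26) records B1=T, B1=F, B2=E, B3=F, B5=F, B6=F
union over the pool: B1=T, B1=F, B2=S, B2=E, B3=F, B5=T, B5=F, B6=F
uncovered (4 of 12): B3=T, B4=T, B4=F, B6=T

Answer: 4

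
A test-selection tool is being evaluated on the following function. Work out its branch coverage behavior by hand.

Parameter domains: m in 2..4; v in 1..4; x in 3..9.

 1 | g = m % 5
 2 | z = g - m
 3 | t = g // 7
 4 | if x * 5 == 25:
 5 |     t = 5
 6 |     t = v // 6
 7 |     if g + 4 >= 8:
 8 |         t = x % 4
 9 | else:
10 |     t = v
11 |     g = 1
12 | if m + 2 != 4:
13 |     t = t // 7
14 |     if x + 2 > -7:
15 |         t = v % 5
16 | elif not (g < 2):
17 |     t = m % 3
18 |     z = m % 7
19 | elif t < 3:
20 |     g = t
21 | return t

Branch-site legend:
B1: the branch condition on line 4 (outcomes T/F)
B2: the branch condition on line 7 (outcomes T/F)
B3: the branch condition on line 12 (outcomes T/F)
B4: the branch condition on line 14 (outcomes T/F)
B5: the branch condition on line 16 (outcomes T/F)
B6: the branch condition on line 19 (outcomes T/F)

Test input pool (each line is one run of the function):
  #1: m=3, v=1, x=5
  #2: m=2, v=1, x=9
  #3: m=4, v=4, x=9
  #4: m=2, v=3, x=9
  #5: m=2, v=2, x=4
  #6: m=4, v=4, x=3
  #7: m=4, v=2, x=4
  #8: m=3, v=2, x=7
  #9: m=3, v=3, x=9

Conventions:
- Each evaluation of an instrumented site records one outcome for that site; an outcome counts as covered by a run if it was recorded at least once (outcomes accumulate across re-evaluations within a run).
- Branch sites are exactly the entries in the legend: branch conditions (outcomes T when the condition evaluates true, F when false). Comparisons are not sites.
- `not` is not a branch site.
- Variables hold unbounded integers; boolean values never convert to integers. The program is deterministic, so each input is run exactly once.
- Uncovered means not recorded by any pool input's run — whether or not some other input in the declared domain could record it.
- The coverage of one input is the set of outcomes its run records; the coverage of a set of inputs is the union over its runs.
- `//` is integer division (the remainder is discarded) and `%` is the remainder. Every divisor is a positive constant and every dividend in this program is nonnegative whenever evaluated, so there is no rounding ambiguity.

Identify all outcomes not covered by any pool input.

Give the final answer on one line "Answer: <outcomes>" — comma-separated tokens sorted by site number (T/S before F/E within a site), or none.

input #1, m=3, v=1, x=5: events B1->T, B2->F, B3->T, B4->T; outcomes B1=T, B2=F, B3=T, B4=T
input #2, m=2, v=1, x=9: events B1->F, B3->F, B5->F, B6->T; outcomes B1=F, B3=F, B5=F, B6=T
input #3, m=4, v=4, x=9: events B1->F, B3->T, B4->T; outcomes B1=F, B3=T, B4=T
input #4, m=2, v=3, x=9: events B1->F, B3->F, B5->F, B6->F; outcomes B1=F, B3=F, B5=F, B6=F
input #5, m=2, v=2, x=4: events B1->F, B3->F, B5->F, B6->T; outcomes B1=F, B3=F, B5=F, B6=T
input #6, m=4, v=4, x=3: events B1->F, B3->T, B4->T; outcomes B1=F, B3=T, B4=T
input #7, m=4, v=2, x=4: events B1->F, B3->T, B4->T; outcomes B1=F, B3=T, B4=T
input #8, m=3, v=2, x=7: events B1->F, B3->T, B4->T; outcomes B1=F, B3=T, B4=T
input #9, m=3, v=3, x=9: events B1->F, B3->T, B4->T; outcomes B1=F, B3=T, B4=T
union over the pool: B1=T, B1=F, B2=F, B3=T, B3=F, B4=T, B5=F, B6=T, B6=F
uncovered (3 of 12): B2=T, B4=F, B5=T

Answer: B2=T, B4=F, B5=T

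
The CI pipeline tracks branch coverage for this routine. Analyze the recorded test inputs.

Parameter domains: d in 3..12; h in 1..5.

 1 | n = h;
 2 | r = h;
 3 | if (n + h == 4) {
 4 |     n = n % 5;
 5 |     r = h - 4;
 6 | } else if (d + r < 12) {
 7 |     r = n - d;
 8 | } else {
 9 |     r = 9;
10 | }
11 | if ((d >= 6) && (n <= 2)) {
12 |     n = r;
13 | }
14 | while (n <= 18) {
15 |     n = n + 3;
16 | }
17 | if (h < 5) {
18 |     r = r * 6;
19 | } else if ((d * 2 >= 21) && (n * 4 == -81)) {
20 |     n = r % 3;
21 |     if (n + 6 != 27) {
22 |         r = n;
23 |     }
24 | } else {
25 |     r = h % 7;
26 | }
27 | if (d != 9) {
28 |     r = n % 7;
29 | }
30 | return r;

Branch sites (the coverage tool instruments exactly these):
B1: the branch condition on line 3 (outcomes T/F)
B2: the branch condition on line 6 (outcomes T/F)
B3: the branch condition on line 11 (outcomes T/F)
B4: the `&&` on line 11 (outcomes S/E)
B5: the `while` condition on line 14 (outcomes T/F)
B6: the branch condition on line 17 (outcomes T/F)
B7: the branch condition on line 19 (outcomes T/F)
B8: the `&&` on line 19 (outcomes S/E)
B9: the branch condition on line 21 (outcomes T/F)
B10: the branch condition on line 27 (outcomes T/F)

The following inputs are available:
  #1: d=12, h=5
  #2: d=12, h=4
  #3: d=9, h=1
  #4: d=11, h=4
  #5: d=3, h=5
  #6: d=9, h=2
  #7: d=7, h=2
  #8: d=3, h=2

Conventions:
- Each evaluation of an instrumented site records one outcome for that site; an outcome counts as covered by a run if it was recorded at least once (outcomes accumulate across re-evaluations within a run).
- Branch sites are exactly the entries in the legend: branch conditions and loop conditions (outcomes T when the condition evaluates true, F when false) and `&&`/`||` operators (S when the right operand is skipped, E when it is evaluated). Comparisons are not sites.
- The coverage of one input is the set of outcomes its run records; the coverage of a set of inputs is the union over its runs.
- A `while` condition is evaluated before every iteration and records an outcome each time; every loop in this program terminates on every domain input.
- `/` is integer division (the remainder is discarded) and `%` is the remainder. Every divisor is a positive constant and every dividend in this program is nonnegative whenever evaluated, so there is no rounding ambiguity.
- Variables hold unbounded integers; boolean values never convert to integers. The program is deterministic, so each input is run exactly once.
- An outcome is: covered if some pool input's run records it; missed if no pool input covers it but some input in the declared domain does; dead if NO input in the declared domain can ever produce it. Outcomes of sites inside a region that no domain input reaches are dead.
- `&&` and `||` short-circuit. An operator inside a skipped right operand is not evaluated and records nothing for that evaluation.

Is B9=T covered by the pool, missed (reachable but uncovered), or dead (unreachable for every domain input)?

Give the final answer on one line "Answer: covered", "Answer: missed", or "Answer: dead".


no pool input records B9=T
checking all 50 inputs in the declared domain: B9=T is never recorded -> dead
Answer: dead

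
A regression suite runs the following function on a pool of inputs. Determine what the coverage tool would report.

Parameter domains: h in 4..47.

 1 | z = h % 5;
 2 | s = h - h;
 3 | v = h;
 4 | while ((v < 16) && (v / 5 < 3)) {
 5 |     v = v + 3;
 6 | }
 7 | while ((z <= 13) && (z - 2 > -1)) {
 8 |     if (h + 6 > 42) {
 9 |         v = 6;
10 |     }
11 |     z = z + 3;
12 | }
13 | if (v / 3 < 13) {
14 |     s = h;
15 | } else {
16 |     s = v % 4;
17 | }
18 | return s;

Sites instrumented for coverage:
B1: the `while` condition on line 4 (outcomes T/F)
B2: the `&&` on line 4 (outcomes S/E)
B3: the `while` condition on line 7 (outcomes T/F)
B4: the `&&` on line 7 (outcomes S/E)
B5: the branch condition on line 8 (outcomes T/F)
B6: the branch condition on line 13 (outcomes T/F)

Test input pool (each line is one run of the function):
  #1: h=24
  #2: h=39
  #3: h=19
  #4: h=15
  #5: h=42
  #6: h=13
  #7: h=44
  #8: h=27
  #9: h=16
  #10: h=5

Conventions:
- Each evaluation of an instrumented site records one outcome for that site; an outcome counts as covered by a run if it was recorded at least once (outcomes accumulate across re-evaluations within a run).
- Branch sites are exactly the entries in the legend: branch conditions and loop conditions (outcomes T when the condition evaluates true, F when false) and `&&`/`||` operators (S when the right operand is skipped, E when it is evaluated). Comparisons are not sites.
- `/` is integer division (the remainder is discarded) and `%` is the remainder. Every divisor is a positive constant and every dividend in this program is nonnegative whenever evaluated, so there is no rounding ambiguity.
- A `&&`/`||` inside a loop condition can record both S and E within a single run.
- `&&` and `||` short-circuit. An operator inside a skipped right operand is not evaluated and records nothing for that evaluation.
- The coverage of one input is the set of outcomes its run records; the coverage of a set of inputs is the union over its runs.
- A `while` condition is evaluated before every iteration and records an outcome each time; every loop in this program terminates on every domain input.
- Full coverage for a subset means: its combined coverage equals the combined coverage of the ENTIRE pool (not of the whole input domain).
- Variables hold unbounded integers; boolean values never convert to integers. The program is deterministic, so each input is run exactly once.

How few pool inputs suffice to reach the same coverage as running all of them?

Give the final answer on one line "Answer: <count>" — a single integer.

input #1 (h=24): events B2->S, B1->F, B4->E, B3->T, B5->F, B4->E, B3->T, B5->F, B4->E, B3->T, B5->F, B4->E, B3->T, B5->F, ...; covers B1=F, B2=S, B3=T, B3=F, B4=S, B4=E, B5=F, B6=T
input #2 (h=39): events B2->S, B1->F, B4->E, B3->T, B5->T, B4->E, B3->T, B5->T, B4->E, B3->T, B5->T, B4->E, B3->T, B5->T, ...; covers B1=F, B2=S, B3=T, B3=F, B4=S, B4=E, B5=T, B6=T
input #3 (h=19): events B2->S, B1->F, B4->E, B3->T, B5->F, B4->E, B3->T, B5->F, B4->E, B3->T, B5->F, B4->E, B3->T, B5->F, ...; covers B1=F, B2=S, B3=T, B3=F, B4=S, B4=E, B5=F, B6=T
input #4 (h=15): events B2->E, B1->F, B4->E, B3->F, B6->T; covers B1=F, B2=E, B3=F, B4=E, B6=T
input #5 (h=42): events B2->S, B1->F, B4->E, B3->T, B5->T, B4->E, B3->T, B5->T, B4->E, B3->T, B5->T, B4->E, B3->T, B5->T, ...; covers B1=F, B2=S, B3=T, B3=F, B4=S, B4=E, B5=T, B6=T
input #6 (h=13): events B2->E, B1->T, B2->S, B1->F, B4->E, B3->T, B5->F, B4->E, B3->T, B5->F, B4->E, B3->T, B5->F, B4->E, ...; covers B1=T, B1=F, B2=S, B2=E, B3=T, B3=F, B4=S, B4=E, B5=F, B6=T
input #7 (h=44): events B2->S, B1->F, B4->E, B3->T, B5->T, B4->E, B3->T, B5->T, B4->E, B3->T, B5->T, B4->E, B3->T, B5->T, ...; covers B1=F, B2=S, B3=T, B3=F, B4=S, B4=E, B5=T, B6=T
input #8 (h=27): events B2->S, B1->F, B4->E, B3->T, B5->F, B4->E, B3->T, B5->F, B4->E, B3->T, B5->F, B4->E, B3->T, B5->F, ...; covers B1=F, B2=S, B3=T, B3=F, B4=S, B4=E, B5=F, B6=T
input #9 (h=16): events B2->S, B1->F, B4->E, B3->F, B6->T; covers B1=F, B2=S, B3=F, B4=E, B6=T
input #10 (h=5): events B2->E, B1->T, B2->E, B1->T, B2->E, B1->T, B2->E, B1->T, B2->S, B1->F, B4->E, B3->F, B6->T; covers B1=T, B1=F, B2=S, B2=E, B3=F, B4=E, B6=T
pool-wide coverage (11 outcomes): B1=T, B1=F, B2=S, B2=E, B3=T, B3=F, B4=S, B4=E, B5=T, B5=F, B6=T
checked all size-1 subsets: none covers 11 outcomes (max 10/11)
inputs {2, 6} (size 2) cover everything; no size-2 subset with a lexicographically smaller index list covers all 11

Answer: 2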